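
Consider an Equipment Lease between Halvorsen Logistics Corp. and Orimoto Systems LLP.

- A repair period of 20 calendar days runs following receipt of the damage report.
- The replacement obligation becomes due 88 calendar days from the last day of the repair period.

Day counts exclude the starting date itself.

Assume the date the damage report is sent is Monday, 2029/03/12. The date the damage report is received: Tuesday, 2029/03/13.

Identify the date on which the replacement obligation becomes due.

The last day of the repair period: 20 calendar days after 2029/03/13 is 2029/04/02.
Adding 88 calendar days to 2029/04/02 gives 2029/06/29, which is the date on which the replacement obligation becomes due.

2029/06/29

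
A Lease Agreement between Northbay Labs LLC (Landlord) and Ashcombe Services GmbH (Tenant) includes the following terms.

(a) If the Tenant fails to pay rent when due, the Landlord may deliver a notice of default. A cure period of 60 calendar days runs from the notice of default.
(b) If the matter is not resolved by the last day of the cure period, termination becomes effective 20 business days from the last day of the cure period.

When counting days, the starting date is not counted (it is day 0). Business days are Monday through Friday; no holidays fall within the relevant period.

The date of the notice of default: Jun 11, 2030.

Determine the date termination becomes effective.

Adding 60 calendar days to Jun 11, 2030 gives Aug 10, 2030, which is the last day of the cure period.
From Saturday, Aug 10, 2030, 20 business days (Aug 12, Aug 13, Aug 14, Aug 15, …, Sep 4, Sep 5, Sep 6, skipping weekends) brings us to Friday, Sep 6, 2030, which is the date termination becomes effective.

Sep 6, 2030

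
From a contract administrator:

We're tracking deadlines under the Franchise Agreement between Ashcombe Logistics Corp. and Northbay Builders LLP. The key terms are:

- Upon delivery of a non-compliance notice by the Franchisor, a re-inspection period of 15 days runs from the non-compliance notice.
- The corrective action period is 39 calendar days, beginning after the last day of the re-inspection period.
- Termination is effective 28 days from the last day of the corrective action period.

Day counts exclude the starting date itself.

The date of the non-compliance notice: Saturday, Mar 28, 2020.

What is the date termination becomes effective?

The last day of the re-inspection period: 15 calendar days after Mar 28, 2020 is Apr 12, 2020.
The last day of the corrective action period: 39 calendar days after Apr 12, 2020 is May 21, 2020.
The date termination becomes effective: 28 calendar days after May 21, 2020 is Jun 18, 2020.

Jun 18, 2020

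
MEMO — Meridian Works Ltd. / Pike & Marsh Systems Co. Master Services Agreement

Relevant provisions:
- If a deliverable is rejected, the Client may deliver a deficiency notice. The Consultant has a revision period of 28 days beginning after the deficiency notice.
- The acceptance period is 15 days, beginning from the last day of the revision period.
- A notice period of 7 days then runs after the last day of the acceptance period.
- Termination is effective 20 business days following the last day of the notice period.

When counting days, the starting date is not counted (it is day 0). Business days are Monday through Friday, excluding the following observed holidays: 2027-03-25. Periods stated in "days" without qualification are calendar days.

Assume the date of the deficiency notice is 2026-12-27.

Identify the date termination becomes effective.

Adding 28 calendar days to 2026-12-27 gives 2027-01-24, which is the last day of the revision period.
The last day of the acceptance period: 15 calendar days after 2027-01-24 is 2027-02-08.
The last day of the notice period: 7 calendar days after 2027-02-08 is 2027-02-15.
The date termination becomes effective: counting 20 business days from Monday, 2027-02-15 (Feb 16, Feb 17, Feb 18, Feb 19, …, Mar 11, Mar 12, Mar 15, skipping weekends) reaches Monday, 2027-03-15.

2027-03-15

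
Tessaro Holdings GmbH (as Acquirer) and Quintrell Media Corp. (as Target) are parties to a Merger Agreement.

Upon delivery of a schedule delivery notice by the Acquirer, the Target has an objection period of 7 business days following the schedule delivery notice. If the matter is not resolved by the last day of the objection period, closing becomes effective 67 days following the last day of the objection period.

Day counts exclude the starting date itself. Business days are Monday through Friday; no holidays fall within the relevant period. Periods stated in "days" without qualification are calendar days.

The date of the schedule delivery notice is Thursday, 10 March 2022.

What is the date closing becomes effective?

The last day of the objection period: 7 business days after Thursday, 10 March 2022, skipping weekends — Mar 11, Mar 14, Mar 15, Mar 16, Mar 17, Mar 18, Mar 21 — lands on Monday, 21 March 2022.
The date closing becomes effective: 67 calendar days after 21 March 2022 is 27 May 2022.

27 May 2022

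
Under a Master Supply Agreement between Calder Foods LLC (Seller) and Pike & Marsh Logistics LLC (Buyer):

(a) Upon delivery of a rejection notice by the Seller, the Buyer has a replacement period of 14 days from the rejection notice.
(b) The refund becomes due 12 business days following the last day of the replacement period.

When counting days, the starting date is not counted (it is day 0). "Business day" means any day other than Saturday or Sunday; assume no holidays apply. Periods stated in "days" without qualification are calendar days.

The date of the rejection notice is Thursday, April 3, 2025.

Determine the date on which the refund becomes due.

May 5, 2025

The last day of the replacement period: 14 calendar days after April 3, 2025 is April 17, 2025.
From Thursday, April 17, 2025, 12 business days (Apr 18, Apr 21, Apr 22, Apr 23, …, May 1, May 2, May 5, skipping weekends) brings us to Monday, May 5, 2025, which is the date on which the refund becomes due.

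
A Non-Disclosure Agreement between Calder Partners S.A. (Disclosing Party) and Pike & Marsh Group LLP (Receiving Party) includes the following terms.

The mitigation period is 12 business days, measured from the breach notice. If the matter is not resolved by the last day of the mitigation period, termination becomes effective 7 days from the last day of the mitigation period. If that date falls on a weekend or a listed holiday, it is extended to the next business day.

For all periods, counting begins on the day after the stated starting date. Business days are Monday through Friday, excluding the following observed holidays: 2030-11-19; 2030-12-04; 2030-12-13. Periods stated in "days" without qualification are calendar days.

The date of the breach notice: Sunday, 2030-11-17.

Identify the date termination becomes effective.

The last day of the mitigation period: 12 business days after Sunday, 2030-11-17, skipping weekends and the listed holidays on Nov 19, Dec 4 — Nov 18, Nov 20, Nov 21, Nov 22, …, Dec 2, Dec 3, Dec 5 — lands on Thursday, 2030-12-05.
Adding 7 calendar days to 2030-12-05 gives 2030-12-12, which is the date termination becomes effective. 2030-12-12 is a Thursday and is not a listed holiday, so no roll-forward applies.

2030-12-12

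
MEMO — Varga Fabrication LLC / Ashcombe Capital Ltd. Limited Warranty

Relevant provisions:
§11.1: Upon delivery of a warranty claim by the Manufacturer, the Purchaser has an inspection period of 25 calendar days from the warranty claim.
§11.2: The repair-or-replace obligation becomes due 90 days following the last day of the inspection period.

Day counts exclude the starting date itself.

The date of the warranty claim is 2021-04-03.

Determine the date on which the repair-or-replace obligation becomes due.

The last day of the inspection period: 25 calendar days after 2021-04-03 is 2021-04-28.
The date on which the repair-or-replace obligation becomes due: 2021-04-28 + 90 days = 2021-07-27.

2021-07-27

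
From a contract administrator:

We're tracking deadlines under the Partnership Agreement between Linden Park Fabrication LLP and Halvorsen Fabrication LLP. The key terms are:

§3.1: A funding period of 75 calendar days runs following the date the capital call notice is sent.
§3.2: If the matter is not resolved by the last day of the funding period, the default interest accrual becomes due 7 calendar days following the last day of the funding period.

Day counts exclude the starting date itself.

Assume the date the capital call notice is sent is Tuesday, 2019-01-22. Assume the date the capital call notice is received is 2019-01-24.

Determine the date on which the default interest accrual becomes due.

2019-04-14

The last day of the funding period: 75 calendar days after 2019-01-22 is 2019-04-07.
Adding 7 calendar days to 2019-04-07 gives 2019-04-14, which is the date on which the default interest accrual becomes due.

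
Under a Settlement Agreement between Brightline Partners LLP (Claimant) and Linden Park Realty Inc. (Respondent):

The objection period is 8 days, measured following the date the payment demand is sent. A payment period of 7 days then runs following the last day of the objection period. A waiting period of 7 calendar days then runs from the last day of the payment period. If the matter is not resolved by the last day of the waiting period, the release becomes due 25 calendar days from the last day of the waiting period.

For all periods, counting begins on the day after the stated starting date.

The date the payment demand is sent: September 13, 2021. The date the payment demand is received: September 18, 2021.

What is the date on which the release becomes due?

October 30, 2021

The last day of the objection period: 8 calendar days after September 13, 2021 is September 21, 2021.
The last day of the payment period: September 21, 2021 + 7 days = September 28, 2021.
Adding 7 calendar days to September 28, 2021 gives October 5, 2021, which is the last day of the waiting period.
The date on which the release becomes due: October 5, 2021 + 25 days = October 30, 2021.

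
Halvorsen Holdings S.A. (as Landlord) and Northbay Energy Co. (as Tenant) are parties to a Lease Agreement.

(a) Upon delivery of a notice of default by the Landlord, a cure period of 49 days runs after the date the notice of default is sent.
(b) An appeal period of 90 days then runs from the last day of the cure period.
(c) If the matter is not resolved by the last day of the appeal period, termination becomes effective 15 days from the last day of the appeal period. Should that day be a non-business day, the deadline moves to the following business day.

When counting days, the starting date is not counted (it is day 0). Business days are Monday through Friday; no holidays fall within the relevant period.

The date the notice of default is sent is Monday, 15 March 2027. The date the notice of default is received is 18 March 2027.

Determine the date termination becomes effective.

The last day of the cure period: 15 March 2027 + 49 days = 3 May 2027.
The last day of the appeal period: 3 May 2027 + 90 days = 1 August 2027.
The date termination becomes effective: 1 August 2027 + 15 days = 16 August 2027. 16 August 2027 is a Monday, so no roll-forward applies.

16 August 2027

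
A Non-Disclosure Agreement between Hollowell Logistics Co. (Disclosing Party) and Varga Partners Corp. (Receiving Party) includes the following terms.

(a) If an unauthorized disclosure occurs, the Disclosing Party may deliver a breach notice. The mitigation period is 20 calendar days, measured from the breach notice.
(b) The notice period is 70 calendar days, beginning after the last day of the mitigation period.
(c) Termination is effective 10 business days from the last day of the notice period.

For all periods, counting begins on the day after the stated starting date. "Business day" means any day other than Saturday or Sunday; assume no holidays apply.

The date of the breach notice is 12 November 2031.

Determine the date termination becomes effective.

The last day of the mitigation period: 20 calendar days after 12 November 2031 is 2 December 2031.
Adding 70 calendar days to 2 December 2031 gives 10 February 2032, which is the last day of the notice period.
From Tuesday, 10 February 2032, 10 business days (Feb 11, Feb 12, Feb 13, Feb 16, Feb 17, Feb 18, Feb 19, Feb 20, Feb 23, Feb 24, skipping weekends) brings us to Tuesday, 24 February 2032, which is the date termination becomes effective.

24 February 2032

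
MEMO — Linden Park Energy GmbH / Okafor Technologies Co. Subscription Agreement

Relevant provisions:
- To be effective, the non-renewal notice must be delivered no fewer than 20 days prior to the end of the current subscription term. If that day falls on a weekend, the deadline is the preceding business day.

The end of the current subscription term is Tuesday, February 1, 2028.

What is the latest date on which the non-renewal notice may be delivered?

January 12, 2028

Counting back 20 calendar days from February 1, 2028 gives January 12, 2028. That is a Wednesday, so no adjustment is needed.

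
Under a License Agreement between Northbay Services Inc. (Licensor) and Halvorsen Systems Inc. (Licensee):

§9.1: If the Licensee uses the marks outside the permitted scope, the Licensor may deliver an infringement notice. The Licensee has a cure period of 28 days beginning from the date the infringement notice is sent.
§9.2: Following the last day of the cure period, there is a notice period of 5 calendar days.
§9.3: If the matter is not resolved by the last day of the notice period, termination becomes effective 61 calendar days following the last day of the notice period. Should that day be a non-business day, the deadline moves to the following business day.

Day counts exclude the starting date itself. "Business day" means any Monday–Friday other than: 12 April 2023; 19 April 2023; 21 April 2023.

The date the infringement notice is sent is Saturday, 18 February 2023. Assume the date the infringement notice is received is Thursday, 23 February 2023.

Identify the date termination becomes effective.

23 May 2023

Adding 28 calendar days to 18 February 2023 gives 18 March 2023, which is the last day of the cure period.
The last day of the notice period: 18 March 2023 + 5 days = 23 March 2023.
The date termination becomes effective: 61 calendar days after 23 March 2023 is 23 May 2023. 23 May 2023 is a Tuesday and is not a listed holiday, so no roll-forward applies.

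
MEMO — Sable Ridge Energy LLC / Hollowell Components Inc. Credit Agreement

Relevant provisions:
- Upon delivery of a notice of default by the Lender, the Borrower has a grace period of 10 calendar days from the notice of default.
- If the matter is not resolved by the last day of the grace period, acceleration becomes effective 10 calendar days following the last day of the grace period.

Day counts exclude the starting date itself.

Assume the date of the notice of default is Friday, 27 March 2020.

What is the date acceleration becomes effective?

The last day of the grace period: 10 calendar days after 27 March 2020 is 6 April 2020.
The date acceleration becomes effective: 10 calendar days after 6 April 2020 is 16 April 2020.

16 April 2020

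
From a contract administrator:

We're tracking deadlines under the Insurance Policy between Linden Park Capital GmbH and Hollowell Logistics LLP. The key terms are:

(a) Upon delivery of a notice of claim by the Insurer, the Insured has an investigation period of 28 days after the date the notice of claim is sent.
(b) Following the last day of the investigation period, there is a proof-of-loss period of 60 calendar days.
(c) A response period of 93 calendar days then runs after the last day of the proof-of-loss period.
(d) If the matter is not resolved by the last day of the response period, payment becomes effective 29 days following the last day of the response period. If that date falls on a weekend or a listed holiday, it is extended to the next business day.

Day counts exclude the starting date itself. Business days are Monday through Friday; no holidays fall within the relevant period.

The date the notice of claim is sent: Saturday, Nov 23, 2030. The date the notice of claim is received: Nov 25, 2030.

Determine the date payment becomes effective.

The last day of the investigation period: 28 calendar days after Nov 23, 2030 is Dec 21, 2030.
The last day of the proof-of-loss period: 60 calendar days after Dec 21, 2030 is Feb 19, 2031.
Adding 93 calendar days to Feb 19, 2031 gives May 23, 2031, which is the last day of the response period.
The date payment becomes effective: May 23, 2031 + 29 days = Jun 21, 2031. That falls on a Saturday, so it rolls to the next business day, Monday, Jun 23, 2031.

Jun 23, 2031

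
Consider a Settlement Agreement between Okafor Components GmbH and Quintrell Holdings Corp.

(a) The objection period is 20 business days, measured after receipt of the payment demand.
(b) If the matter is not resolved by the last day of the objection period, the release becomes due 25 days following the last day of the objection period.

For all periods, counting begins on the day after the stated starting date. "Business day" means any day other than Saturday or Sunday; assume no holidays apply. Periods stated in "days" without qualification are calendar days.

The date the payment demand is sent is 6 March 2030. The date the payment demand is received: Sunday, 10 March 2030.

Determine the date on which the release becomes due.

30 April 2030

The last day of the objection period: counting 20 business days from Sunday, 10 March 2030 (Mar 11, Mar 12, Mar 13, Mar 14, …, Apr 3, Apr 4, Apr 5, skipping weekends) reaches Friday, 5 April 2030.
The date on which the release becomes due: 25 calendar days after 5 April 2030 is 30 April 2030.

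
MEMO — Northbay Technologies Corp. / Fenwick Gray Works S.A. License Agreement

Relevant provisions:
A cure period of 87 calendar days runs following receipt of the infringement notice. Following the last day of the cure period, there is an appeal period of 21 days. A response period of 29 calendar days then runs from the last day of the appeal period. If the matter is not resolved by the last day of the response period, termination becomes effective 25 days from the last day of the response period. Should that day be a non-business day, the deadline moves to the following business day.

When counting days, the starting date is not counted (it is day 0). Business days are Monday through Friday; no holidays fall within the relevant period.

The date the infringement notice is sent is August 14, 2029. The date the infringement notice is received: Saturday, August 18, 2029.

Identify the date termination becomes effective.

January 28, 2030

The last day of the cure period: August 18, 2029 + 87 days = November 13, 2029.
Adding 21 calendar days to November 13, 2029 gives December 4, 2029, which is the last day of the appeal period.
Adding 29 calendar days to December 4, 2029 gives January 2, 2030, which is the last day of the response period.
The date termination becomes effective: January 2, 2030 + 25 days = January 27, 2030. That falls on a Sunday, so it rolls to the next business day, Monday, January 28, 2030.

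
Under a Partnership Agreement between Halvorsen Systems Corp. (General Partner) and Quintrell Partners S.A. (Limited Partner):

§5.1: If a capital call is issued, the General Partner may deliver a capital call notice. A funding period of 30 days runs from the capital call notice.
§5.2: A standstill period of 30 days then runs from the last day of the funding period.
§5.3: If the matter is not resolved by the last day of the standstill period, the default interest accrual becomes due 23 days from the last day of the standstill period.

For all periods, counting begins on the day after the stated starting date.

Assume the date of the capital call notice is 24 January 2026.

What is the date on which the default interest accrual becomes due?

Adding 30 calendar days to 24 January 2026 gives 23 February 2026, which is the last day of the funding period.
The last day of the standstill period: 23 February 2026 + 30 days = 25 March 2026.
Adding 23 calendar days to 25 March 2026 gives 17 April 2026, which is the date on which the default interest accrual becomes due.

17 April 2026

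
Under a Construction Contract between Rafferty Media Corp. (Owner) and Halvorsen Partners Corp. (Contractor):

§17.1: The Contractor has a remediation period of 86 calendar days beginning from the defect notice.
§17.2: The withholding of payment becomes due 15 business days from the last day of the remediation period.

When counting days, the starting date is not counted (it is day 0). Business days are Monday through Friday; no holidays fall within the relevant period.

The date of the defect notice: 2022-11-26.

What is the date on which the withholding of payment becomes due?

2023-03-13

The last day of the remediation period: 86 calendar days after 2022-11-26 is 2023-02-20.
The date on which the withholding of payment becomes due: 15 business days after Monday, 2023-02-20, skipping weekends — Feb 21, Feb 22, Feb 23, Feb 24, …, Mar 9, Mar 10, Mar 13 — lands on Monday, 2023-03-13.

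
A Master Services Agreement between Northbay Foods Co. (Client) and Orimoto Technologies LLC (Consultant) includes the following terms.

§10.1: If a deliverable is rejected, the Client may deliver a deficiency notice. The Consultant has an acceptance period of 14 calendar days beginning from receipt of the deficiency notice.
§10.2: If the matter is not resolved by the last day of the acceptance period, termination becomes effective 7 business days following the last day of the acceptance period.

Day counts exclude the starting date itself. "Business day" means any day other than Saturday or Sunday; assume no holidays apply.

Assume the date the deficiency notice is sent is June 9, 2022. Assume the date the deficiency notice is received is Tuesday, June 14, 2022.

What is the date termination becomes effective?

July 7, 2022

The last day of the acceptance period: June 14, 2022 + 14 days = June 28, 2022.
The date termination becomes effective: counting 7 business days from Tuesday, June 28, 2022 (Jun 29, Jun 30, Jul 1, Jul 4, Jul 5, Jul 6, Jul 7, skipping weekends) reaches Thursday, July 7, 2022.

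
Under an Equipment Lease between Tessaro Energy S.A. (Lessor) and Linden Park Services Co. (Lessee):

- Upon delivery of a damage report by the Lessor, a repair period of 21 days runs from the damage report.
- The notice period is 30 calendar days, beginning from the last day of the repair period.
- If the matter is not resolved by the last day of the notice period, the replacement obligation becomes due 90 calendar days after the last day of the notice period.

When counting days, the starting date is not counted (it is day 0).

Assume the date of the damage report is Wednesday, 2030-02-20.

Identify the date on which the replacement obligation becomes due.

Adding 21 calendar days to 2030-02-20 gives 2030-03-13, which is the last day of the repair period.
The last day of the notice period: 2030-03-13 + 30 days = 2030-04-12.
The date on which the replacement obligation becomes due: 90 calendar days after 2030-04-12 is 2030-07-11.

2030-07-11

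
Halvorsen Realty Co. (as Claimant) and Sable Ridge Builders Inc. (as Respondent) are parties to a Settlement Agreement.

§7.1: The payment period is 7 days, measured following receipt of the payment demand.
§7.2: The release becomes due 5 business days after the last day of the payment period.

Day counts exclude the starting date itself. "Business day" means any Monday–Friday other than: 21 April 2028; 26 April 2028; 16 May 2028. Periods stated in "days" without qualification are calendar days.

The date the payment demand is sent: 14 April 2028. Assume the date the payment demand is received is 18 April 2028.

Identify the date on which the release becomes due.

3 May 2028

The last day of the payment period: 7 calendar days after 18 April 2028 is 25 April 2028.
The date on which the release becomes due: counting 5 business days from Tuesday, 25 April 2028 (Apr 27, Apr 28, May 1, May 2, May 3, skipping weekends and the listed holiday on Apr 26) reaches Wednesday, 3 May 2028.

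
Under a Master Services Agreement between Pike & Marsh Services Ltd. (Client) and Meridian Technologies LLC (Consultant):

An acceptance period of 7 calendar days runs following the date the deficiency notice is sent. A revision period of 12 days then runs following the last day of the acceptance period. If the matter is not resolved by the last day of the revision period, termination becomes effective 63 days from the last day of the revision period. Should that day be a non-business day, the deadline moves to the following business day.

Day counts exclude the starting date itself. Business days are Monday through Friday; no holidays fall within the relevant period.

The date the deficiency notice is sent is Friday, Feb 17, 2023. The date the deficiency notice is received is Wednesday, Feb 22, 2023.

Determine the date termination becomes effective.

May 10, 2023

The last day of the acceptance period: Feb 17, 2023 + 7 days = Feb 24, 2023.
The last day of the revision period: 12 calendar days after Feb 24, 2023 is Mar 8, 2023.
The date termination becomes effective: 63 calendar days after Mar 8, 2023 is May 10, 2023. May 10, 2023 is a Wednesday, so no roll-forward applies.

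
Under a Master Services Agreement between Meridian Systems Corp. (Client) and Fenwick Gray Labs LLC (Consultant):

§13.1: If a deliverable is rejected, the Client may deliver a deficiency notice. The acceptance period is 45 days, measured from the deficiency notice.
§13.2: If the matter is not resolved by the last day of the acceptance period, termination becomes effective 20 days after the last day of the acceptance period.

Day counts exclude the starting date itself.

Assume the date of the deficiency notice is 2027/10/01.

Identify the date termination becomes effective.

2027/12/05

The last day of the acceptance period: 45 calendar days after 2027/10/01 is 2027/11/15.
The date termination becomes effective: 20 calendar days after 2027/11/15 is 2027/12/05.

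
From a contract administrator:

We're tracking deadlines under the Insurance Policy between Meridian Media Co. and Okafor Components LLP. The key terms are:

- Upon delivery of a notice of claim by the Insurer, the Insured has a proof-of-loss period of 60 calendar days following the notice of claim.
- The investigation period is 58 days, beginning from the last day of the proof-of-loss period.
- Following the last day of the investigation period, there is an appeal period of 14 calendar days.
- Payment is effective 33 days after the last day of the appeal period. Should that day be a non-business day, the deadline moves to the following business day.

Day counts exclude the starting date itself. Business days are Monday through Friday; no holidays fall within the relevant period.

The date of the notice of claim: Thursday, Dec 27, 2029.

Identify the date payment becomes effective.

Jun 10, 2030

The last day of the proof-of-loss period: Dec 27, 2029 + 60 days = Feb 25, 2030.
The last day of the investigation period: Feb 25, 2030 + 58 days = Apr 24, 2030.
Adding 14 calendar days to Apr 24, 2030 gives May 8, 2030, which is the last day of the appeal period.
The date payment becomes effective: 33 calendar days after May 8, 2030 is Jun 10, 2030. Jun 10, 2030 is a Monday, so no roll-forward applies.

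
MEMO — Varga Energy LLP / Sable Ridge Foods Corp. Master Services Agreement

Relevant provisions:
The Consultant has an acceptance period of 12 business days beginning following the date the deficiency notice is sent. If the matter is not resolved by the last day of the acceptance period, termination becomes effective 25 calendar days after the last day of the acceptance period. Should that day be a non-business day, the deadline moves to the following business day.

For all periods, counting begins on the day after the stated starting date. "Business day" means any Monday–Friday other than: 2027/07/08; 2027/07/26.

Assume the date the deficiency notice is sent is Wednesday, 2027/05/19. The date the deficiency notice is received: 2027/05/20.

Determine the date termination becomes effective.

The last day of the acceptance period: 12 business days after Wednesday, 2027/05/19, skipping weekends — May 20, May 21, May 24, May 25, …, Jun 2, Jun 3, Jun 4 — lands on Friday, 2027/06/04.
Adding 25 calendar days to 2027/06/04 gives 2027/06/29, which is the date termination becomes effective. 2027/06/29 is a Tuesday and is not a listed holiday, so no roll-forward applies.

2027/06/29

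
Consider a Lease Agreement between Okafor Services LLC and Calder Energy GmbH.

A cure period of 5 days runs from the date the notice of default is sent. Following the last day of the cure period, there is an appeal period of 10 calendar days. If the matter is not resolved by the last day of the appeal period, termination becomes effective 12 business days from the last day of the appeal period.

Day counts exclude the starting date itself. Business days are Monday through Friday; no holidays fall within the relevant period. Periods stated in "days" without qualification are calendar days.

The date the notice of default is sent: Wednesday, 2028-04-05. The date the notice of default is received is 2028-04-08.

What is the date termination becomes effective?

The last day of the cure period: 2028-04-05 + 5 days = 2028-04-10.
The last day of the appeal period: 10 calendar days after 2028-04-10 is 2028-04-20.
The date termination becomes effective: 12 business days after Thursday, 2028-04-20, skipping weekends — Apr 21, Apr 24, Apr 25, Apr 26, …, May 4, May 5, May 8 — lands on Monday, 2028-05-08.

2028-05-08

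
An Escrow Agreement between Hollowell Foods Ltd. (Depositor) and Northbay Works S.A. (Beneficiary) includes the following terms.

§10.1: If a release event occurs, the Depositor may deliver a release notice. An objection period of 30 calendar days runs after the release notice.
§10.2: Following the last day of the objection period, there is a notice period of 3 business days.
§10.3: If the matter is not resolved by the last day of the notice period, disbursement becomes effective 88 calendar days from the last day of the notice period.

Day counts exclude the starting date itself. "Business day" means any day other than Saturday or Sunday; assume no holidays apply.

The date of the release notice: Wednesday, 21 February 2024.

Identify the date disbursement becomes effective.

23 June 2024

The last day of the objection period: 30 calendar days after 21 February 2024 is 22 March 2024.
From Friday, 22 March 2024, 3 business days (Mar 25, Mar 26, Mar 27, skipping weekends) brings us to Wednesday, 27 March 2024, which is the last day of the notice period.
Adding 88 calendar days to 27 March 2024 gives 23 June 2024, which is the date disbursement becomes effective.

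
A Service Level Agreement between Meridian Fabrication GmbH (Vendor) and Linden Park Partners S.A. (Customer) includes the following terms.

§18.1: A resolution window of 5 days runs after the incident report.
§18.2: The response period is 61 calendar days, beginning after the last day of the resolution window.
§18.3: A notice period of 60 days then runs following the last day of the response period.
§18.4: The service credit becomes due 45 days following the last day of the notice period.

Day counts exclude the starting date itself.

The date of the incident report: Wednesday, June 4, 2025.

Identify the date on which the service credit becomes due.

November 22, 2025

Adding 5 calendar days to June 4, 2025 gives June 9, 2025, which is the last day of the resolution window.
The last day of the response period: 61 calendar days after June 9, 2025 is August 9, 2025.
Adding 60 calendar days to August 9, 2025 gives October 8, 2025, which is the last day of the notice period.
The date on which the service credit becomes due: 45 calendar days after October 8, 2025 is November 22, 2025.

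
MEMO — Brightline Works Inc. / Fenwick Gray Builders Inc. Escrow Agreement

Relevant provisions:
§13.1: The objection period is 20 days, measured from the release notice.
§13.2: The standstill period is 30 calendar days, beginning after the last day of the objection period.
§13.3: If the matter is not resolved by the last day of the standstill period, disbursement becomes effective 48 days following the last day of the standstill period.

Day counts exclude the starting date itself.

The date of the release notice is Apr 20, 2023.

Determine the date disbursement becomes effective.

Jul 27, 2023

The last day of the objection period: Apr 20, 2023 + 20 days = May 10, 2023.
Adding 30 calendar days to May 10, 2023 gives Jun 9, 2023, which is the last day of the standstill period.
The date disbursement becomes effective: Jun 9, 2023 + 48 days = Jul 27, 2023.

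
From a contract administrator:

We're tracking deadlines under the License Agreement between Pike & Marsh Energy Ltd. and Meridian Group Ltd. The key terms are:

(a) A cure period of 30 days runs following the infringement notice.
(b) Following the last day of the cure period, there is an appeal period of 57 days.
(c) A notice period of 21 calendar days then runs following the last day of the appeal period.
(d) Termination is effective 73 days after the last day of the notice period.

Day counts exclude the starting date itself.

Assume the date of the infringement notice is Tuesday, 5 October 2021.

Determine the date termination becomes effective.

4 April 2022

The last day of the cure period: 5 October 2021 + 30 days = 4 November 2021.
The last day of the appeal period: 4 November 2021 + 57 days = 31 December 2021.
Adding 21 calendar days to 31 December 2021 gives 21 January 2022, which is the last day of the notice period.
The date termination becomes effective: 73 calendar days after 21 January 2022 is 4 April 2022.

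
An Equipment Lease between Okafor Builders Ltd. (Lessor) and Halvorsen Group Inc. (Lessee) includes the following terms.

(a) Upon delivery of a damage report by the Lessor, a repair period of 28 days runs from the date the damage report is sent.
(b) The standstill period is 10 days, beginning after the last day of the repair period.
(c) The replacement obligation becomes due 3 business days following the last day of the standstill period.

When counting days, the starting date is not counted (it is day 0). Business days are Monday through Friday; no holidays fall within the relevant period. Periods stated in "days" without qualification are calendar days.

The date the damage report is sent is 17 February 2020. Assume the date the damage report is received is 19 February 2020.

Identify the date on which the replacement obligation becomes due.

Adding 28 calendar days to 17 February 2020 gives 16 March 2020, which is the last day of the repair period.
Adding 10 calendar days to 16 March 2020 gives 26 March 2020, which is the last day of the standstill period.
The date on which the replacement obligation becomes due: counting 3 business days from Thursday, 26 March 2020 (Mar 27, Mar 30, Mar 31, skipping weekends) reaches Tuesday, 31 March 2020.

31 March 2020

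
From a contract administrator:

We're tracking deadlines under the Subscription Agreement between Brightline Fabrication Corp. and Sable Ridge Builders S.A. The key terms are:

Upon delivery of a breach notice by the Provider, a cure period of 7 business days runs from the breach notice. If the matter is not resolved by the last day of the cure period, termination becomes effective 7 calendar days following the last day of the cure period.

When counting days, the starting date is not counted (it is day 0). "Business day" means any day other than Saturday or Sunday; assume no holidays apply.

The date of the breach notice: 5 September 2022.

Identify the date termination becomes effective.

21 September 2022

From Monday, 5 September 2022, 7 business days (Sep 6, Sep 7, Sep 8, Sep 9, Sep 12, Sep 13, Sep 14, skipping weekends) brings us to Wednesday, 14 September 2022, which is the last day of the cure period.
The date termination becomes effective: 7 calendar days after 14 September 2022 is 21 September 2022.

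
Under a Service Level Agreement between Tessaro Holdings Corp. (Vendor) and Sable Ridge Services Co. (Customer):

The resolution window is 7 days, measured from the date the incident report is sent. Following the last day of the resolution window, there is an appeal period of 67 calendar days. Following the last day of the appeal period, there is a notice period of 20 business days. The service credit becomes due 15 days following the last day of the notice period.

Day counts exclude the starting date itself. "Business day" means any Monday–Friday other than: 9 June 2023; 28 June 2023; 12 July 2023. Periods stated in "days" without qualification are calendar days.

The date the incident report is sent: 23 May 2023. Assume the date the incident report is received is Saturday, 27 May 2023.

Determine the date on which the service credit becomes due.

Adding 7 calendar days to 23 May 2023 gives 30 May 2023, which is the last day of the resolution window.
The last day of the appeal period: 30 May 2023 + 67 days = 5 August 2023.
From Saturday, 5 August 2023, 20 business days (Aug 7, Aug 8, Aug 9, Aug 10, …, Aug 30, Aug 31, Sep 1, skipping weekends) brings us to Friday, 1 September 2023, which is the last day of the notice period.
The date on which the service credit becomes due: 1 September 2023 + 15 days = 16 September 2023.

16 September 2023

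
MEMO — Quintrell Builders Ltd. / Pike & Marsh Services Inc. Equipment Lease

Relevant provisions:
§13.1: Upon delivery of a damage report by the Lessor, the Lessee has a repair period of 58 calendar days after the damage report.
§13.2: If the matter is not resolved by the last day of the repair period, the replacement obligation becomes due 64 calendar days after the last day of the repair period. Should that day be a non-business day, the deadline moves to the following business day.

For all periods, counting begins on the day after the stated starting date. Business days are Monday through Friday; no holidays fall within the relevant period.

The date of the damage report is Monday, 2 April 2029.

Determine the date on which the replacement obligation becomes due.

The last day of the repair period: 2 April 2029 + 58 days = 30 May 2029.
The date on which the replacement obligation becomes due: 30 May 2029 + 64 days = 2 August 2029. 2 August 2029 is a Thursday, so no roll-forward applies.

2 August 2029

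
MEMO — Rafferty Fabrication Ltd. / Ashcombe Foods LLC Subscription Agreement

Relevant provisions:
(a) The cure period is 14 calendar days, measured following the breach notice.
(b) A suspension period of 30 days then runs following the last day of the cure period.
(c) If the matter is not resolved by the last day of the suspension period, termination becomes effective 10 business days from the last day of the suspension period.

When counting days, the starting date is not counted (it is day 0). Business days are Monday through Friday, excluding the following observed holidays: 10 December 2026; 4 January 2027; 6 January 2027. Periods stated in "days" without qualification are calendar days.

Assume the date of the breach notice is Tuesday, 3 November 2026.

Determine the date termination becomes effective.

Adding 14 calendar days to 3 November 2026 gives 17 November 2026, which is the last day of the cure period.
The last day of the suspension period: 30 calendar days after 17 November 2026 is 17 December 2026.
The date termination becomes effective: counting 10 business days from Thursday, 17 December 2026 (Dec 18, Dec 21, Dec 22, Dec 23, Dec 24, Dec 25, Dec 28, Dec 29, Dec 30, Dec 31, skipping weekends) reaches Thursday, 31 December 2026.

31 December 2026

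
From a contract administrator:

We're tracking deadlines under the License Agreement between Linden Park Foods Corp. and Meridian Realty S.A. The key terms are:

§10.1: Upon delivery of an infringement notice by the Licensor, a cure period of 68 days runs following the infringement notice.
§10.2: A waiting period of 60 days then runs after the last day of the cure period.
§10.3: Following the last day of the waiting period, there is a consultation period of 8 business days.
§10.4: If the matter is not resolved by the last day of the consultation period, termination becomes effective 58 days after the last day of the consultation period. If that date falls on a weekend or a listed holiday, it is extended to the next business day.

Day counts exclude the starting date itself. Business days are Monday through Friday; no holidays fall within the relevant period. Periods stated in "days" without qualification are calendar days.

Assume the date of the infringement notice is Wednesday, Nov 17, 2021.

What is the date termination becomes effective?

The last day of the cure period: Nov 17, 2021 + 68 days = Jan 24, 2022.
Adding 60 calendar days to Jan 24, 2022 gives Mar 25, 2022, which is the last day of the waiting period.
From Friday, Mar 25, 2022, 8 business days (Mar 28, Mar 29, Mar 30, Mar 31, Apr 1, Apr 4, Apr 5, Apr 6, skipping weekends) brings us to Wednesday, Apr 6, 2022, which is the last day of the consultation period.
Adding 58 calendar days to Apr 6, 2022 gives Jun 3, 2022, which is the date termination becomes effective. Jun 3, 2022 is a Friday, so no roll-forward applies.

Jun 3, 2022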